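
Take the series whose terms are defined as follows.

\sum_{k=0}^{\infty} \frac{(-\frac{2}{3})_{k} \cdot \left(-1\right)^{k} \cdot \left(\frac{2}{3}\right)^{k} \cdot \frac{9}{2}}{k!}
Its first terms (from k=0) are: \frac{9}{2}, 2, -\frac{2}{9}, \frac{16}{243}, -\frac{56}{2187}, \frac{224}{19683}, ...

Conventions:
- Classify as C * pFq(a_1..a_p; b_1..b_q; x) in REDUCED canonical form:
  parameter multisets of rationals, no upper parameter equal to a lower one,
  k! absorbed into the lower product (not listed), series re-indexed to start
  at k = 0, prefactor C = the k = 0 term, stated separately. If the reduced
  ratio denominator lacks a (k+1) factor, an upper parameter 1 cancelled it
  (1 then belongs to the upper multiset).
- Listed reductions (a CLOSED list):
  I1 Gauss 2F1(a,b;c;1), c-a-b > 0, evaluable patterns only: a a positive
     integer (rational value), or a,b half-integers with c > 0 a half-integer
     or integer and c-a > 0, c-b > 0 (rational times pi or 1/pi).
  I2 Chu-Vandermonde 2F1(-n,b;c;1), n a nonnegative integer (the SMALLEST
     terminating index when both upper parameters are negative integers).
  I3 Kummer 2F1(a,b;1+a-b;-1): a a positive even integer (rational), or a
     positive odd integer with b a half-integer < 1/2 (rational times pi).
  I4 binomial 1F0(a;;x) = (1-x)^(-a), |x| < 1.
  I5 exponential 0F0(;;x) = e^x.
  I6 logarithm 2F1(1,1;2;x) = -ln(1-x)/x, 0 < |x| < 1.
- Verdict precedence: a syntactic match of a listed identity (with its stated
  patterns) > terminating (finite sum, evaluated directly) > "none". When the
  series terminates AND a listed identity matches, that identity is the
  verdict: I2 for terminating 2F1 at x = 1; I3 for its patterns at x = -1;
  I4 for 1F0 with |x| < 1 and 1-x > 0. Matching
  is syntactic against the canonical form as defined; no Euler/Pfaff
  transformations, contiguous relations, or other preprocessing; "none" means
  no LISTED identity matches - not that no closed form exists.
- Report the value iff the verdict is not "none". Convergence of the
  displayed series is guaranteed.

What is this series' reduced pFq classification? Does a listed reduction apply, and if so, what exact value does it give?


With C = \frac{9}{2}: the canonical form is 1F0(-\frac{2}{3}; -; -\frac{2}{3}). Verdict: this is the I4 binomial reduction (the 1F0 binomial series: exponent 2/3, x = -\frac{2}{3}). Sum: \frac{9}{2} \cdot \left(\frac{5}{3}\right)^{\frac{2}{3}}.

The tell: with t_0 = \frac{9}{2}, the (-1)^k factor (prefactor 9/2) folds into the argument's sign.
Ratio: r(k) = -\frac{2}{3} * (k-\frac{2}{3}) / [(k+1)] - rational in k, leading ratio -\frac{2}{3}; with t_0 = \frac{9}{2}, classification follows.


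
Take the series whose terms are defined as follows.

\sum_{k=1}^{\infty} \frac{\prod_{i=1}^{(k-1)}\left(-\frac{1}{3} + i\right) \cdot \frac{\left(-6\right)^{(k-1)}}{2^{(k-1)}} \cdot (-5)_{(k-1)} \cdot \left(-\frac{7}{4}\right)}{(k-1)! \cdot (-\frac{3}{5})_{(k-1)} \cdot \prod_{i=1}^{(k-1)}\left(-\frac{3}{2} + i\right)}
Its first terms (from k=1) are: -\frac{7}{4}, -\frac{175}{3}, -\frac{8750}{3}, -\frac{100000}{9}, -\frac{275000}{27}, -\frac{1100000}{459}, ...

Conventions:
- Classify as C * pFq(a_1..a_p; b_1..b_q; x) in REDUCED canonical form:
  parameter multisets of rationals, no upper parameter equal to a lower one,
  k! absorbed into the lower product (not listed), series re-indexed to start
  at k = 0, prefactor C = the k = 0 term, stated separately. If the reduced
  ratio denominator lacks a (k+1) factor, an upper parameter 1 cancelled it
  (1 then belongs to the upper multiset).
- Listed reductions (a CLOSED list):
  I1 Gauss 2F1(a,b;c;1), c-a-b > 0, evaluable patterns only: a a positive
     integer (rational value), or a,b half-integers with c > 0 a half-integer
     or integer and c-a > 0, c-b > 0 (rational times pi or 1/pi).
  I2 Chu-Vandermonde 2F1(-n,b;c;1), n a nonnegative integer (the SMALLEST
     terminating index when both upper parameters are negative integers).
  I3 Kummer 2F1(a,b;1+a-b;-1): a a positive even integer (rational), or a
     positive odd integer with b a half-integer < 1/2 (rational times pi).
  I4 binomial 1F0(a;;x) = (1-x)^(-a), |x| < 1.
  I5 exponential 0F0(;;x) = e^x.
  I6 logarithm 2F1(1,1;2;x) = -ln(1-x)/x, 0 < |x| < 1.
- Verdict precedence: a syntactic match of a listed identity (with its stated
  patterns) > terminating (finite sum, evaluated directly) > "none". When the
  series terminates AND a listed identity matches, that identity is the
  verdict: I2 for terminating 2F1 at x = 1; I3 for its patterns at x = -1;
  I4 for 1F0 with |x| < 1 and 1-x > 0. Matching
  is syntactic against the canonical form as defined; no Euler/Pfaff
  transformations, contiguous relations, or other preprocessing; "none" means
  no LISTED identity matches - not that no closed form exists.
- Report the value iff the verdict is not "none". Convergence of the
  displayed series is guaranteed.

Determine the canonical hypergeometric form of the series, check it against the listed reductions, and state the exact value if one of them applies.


Prefactor -\frac{7}{4}, argument -3: 2F2 with upper {-5, \frac{2}{3}} over lower {-\frac{3}{5}, -\frac{1}{2}}. Verdict: terminating - upper parameter -5 makes this a finite sum (last index 5), evaluated exactly. Hence: -\frac{16321771}{612}.

Key observation: t_0 being -\frac{7}{4}, the lower running product (prefactor -7/4) is a rising factorial.
Ratio: r(k) = -3 * (k-5) (k+\frac{2}{3}) / [(k-\frac{3}{5}) (k-\frac{1}{2}) (k+1)] - rational in k. x = -3; t_0 = -\frac{7}{4}; negate the roots.


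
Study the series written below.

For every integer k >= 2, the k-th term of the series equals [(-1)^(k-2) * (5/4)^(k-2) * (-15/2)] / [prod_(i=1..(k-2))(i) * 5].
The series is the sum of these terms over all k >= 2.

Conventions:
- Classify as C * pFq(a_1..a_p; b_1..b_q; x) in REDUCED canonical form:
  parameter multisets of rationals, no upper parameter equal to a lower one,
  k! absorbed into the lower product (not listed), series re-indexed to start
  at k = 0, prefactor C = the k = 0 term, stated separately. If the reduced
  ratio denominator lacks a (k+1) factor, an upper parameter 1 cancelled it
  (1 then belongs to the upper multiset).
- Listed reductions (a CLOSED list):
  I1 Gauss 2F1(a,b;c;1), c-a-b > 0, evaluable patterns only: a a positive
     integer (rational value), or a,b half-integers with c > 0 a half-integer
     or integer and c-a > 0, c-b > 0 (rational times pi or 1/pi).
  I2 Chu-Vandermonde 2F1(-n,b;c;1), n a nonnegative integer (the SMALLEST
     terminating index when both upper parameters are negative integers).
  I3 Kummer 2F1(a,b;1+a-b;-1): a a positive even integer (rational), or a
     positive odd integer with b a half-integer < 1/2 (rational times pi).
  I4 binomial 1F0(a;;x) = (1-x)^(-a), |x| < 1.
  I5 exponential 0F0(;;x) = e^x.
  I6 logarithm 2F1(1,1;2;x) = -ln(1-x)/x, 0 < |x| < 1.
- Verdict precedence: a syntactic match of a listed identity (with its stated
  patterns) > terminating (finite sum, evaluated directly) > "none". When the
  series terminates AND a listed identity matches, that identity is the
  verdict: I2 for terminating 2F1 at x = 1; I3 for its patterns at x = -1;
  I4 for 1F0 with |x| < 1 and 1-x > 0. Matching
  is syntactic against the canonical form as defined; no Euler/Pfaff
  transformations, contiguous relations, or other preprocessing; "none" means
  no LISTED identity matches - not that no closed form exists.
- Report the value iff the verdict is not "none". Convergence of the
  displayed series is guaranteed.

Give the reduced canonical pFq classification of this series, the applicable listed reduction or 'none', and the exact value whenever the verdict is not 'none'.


This is -3/2 * 0F0(-; -; -5/4) in reduced canonical form. Verdict: this is the I5 exponential reduction (the 0F0 exponential series at x = -5/4). Hence: (-3/2) * e^(-5/4).

Key observation: x = (-5/4) and the constant factors (C = -3/2) combine into one prefactor.
Step ratio: r(k) = (-5/4) * 1 / [(k+1)] - rational in k, leading ratio (-5/4); with t_0 = -3/2, classification follows.


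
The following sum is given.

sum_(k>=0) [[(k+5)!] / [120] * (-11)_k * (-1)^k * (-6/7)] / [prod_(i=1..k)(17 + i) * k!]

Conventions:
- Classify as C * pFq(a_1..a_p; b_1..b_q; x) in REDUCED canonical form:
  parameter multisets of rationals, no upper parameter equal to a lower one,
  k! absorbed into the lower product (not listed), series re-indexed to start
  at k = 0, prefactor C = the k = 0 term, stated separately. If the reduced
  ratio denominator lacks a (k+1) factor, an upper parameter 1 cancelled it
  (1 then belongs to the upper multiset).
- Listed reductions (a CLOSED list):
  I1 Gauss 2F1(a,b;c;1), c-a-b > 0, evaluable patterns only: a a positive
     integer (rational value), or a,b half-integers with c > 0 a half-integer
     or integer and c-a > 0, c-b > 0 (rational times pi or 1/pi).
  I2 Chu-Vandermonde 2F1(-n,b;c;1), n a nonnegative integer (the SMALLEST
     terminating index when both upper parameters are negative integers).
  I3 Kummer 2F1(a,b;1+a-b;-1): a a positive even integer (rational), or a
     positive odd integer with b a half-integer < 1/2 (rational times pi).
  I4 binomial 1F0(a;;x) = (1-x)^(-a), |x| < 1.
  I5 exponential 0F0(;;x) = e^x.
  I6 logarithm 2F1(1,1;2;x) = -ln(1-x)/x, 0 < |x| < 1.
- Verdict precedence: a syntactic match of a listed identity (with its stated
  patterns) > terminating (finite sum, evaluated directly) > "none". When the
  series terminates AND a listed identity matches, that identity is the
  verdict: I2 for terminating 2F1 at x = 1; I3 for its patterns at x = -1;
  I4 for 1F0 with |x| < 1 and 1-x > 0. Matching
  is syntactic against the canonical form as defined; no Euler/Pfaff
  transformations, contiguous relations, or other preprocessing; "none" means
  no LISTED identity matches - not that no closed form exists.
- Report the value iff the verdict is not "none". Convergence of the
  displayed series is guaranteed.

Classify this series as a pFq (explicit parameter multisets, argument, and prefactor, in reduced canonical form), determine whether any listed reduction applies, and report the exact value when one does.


Classification (C = -6/7): 2F1 with upper {-11, 6}, lower {18}, argument x = -1. Verdict: the Kummer evaluation I3 fires (x = -1; c = 18 equals 1+a-b for upper {-11, 6}: listed pattern). Exact value: -204/7.

Key step: with t_0 = -6/7, the factorial ratio (C = -6/7, x = -1) (k+a-1)!/(a-1)! is a rising factorial (a)_k.
Step ratio: r(k) = (-1) * (k-11) (k+6) / [(k+18) (k+1)] - rational; roots negated = parameters, x = (-1), C = -6/7.


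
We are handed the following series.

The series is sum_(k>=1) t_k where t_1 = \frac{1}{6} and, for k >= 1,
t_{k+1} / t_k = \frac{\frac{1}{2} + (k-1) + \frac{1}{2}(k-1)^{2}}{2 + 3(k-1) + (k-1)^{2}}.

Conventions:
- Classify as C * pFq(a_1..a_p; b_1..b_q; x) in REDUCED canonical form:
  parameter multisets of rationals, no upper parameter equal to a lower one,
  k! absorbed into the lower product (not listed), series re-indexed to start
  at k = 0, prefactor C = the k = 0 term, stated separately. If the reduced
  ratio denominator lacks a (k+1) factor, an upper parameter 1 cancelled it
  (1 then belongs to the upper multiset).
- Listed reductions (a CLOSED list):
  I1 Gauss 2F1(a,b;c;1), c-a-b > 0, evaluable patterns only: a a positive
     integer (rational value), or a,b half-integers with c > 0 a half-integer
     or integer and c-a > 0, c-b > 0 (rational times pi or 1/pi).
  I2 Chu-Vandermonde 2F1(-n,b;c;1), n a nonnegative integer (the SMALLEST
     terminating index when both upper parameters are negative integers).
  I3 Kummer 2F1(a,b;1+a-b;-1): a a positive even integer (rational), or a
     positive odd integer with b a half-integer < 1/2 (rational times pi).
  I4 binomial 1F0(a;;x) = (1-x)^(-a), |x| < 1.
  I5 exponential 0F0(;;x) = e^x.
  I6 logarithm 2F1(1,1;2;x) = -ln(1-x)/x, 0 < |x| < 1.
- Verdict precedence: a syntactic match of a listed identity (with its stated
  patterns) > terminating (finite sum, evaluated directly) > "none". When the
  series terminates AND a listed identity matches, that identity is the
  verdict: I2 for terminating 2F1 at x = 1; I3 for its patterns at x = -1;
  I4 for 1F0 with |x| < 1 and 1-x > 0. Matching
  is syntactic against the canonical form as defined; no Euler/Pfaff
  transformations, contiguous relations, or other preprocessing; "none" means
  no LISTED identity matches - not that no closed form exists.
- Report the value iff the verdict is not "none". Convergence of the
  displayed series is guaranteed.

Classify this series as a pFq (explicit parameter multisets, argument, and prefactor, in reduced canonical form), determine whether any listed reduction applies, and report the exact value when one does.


At argument \frac{1}{2}: a 2F1 with upper {1, 1}, lower {2}, scaled by C = \frac{1}{6}. Verdict: logarithm (I6) applies (the logarithm: parameters (1,1;2), x = \frac{1}{2}). Hence: \left(-\frac{1}{3}\right) \cdot \ln\left(\frac{1}{2}\right).

Structural cue: with t_0 = \frac{1}{6}, the expanded ratio factors over Q; C = 1/6, x = 1/2, roots give parameters.
Step ratio: r(k) = \frac{1}{2} * (k+1) (k+1) / [(k+2) (k+1)] ; factor over Q: parameters, x = \frac{1}{2}, and C = \frac{1}{6}.


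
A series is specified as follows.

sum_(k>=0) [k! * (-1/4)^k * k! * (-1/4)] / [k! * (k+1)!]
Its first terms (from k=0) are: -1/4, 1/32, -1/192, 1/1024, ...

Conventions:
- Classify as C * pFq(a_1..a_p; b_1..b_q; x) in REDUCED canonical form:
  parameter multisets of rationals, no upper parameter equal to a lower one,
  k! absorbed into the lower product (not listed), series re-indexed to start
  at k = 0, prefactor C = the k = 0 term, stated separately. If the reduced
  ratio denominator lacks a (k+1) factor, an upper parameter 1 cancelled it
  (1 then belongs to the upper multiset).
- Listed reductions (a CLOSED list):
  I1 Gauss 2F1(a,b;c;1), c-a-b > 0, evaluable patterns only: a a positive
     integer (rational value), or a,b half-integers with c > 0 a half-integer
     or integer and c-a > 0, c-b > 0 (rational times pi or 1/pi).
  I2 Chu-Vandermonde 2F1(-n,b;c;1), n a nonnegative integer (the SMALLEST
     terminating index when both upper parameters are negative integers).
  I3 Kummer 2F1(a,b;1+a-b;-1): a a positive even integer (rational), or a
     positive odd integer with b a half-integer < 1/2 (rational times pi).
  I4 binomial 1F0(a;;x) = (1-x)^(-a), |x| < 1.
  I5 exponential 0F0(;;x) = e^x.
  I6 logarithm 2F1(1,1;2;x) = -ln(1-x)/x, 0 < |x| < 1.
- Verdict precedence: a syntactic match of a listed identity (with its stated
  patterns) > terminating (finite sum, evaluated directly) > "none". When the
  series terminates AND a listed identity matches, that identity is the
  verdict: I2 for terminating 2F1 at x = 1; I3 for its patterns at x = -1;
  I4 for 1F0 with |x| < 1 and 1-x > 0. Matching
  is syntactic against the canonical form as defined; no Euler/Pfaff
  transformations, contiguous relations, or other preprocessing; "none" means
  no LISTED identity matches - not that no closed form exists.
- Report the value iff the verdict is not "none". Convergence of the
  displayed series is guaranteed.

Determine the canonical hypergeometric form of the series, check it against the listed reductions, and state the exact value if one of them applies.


x = -1/4 here; the reduced form reads 2F1, upper {1, 1}, lower {2}, C = -1/4. Verdict at x = -1/4: the logarithmic series (I6) matches (the logarithm: parameters (1,1;2), x = -1/4). Sum: (-1) * ln(5/4).

The tell: from the first term -1/4: the factorial ratio (prefactor -1/4) (k+a-1)!/(a-1)! is a rising factorial (a)_k.
Consecutive-term ratio: r(k) = (-1/4) * (k+1) (k+1) / [(k+2) (k+1)] ; factor over Q: parameters, x = (-1/4), and C = -1/4.


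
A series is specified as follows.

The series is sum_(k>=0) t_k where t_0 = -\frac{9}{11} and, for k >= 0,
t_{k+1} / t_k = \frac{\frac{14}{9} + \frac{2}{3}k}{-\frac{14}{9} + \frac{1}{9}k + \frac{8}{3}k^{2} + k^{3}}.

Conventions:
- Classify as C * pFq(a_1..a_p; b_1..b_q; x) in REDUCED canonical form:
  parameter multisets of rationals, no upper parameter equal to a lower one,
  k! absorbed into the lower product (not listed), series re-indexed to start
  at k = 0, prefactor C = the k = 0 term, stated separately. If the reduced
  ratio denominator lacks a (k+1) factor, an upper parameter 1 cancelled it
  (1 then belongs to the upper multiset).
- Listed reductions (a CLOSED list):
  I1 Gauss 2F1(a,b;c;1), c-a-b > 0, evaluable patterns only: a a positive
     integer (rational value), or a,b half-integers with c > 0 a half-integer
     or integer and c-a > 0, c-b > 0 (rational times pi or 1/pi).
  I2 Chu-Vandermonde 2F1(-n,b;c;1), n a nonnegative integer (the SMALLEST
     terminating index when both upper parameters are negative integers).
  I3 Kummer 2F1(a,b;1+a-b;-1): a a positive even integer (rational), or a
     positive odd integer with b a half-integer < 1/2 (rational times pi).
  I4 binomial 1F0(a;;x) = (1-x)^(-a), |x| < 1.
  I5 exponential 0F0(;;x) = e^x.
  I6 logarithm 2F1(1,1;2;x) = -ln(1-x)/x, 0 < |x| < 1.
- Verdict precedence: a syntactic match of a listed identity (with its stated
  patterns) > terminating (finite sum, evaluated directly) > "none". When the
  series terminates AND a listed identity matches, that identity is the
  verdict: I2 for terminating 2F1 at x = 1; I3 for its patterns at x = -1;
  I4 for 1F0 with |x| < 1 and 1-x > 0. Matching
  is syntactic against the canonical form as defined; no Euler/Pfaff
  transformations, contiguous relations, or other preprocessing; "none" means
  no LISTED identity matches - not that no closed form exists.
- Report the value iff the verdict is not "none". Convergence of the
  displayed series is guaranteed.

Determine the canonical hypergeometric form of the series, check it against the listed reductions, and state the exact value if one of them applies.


The series (x = \frac{2}{3}) is 0F1: upper {-}, lower {-\frac{2}{3}}, prefactor -\frac{9}{11}. Verdict: none (x = \frac{2}{3}): each listed identity misses the multisets {-} ; {-\frac{2}{3}}.

Key step: with t_0 = -\frac{9}{11}, the parameter 7/3 appears in both the upper and lower lists and cancels.
Term ratio: r(k) = \frac{2}{3} * 1 / [(k-\frac{2}{3}) (k+1)] - rational; roots negated = parameters, x = \frac{2}{3}, C = -\frac{9}{11}.


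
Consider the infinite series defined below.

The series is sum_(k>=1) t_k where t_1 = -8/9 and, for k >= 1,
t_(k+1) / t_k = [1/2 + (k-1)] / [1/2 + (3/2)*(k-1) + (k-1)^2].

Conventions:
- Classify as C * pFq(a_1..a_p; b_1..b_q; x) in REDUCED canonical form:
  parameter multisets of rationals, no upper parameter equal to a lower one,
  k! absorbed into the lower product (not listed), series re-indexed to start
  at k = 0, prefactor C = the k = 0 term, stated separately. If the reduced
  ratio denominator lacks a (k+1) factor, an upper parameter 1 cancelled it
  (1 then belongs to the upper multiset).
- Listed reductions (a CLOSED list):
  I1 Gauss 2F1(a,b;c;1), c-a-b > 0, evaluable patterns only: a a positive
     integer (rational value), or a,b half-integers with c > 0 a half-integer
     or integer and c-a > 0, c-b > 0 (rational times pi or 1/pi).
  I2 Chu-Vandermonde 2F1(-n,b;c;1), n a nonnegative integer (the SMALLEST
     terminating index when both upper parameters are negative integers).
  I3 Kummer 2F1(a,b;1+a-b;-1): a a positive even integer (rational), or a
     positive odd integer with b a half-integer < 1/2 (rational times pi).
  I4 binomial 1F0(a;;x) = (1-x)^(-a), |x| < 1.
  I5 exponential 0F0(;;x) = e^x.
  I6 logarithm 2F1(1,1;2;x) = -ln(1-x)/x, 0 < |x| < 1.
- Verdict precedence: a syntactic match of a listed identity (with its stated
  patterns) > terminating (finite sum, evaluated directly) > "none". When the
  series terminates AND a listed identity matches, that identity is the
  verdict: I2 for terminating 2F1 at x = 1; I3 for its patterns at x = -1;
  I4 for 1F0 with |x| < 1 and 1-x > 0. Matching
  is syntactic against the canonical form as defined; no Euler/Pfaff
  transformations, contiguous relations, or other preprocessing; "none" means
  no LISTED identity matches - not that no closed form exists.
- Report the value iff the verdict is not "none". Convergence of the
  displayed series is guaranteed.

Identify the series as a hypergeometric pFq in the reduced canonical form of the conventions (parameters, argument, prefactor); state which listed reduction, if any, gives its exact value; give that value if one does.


Prefactor -8/9, argument 1: 0F0 with upper {-} over lower {-}. Verdict at x = 1: exponential (I5) matches (the 0F0 exponential series at x = 1). Its exact value is (-8/9) * e^(1).

Structural cue: from the first term -8/9: the ratio is unreduced: k + 1/2 divides both sides (prefactor -8/9).
Consecutive-term ratio: r(k) = 1 * 1 / [(k+1)] - poly over poly, x = 1 from leading terms; C = -8/9 at k = 0.


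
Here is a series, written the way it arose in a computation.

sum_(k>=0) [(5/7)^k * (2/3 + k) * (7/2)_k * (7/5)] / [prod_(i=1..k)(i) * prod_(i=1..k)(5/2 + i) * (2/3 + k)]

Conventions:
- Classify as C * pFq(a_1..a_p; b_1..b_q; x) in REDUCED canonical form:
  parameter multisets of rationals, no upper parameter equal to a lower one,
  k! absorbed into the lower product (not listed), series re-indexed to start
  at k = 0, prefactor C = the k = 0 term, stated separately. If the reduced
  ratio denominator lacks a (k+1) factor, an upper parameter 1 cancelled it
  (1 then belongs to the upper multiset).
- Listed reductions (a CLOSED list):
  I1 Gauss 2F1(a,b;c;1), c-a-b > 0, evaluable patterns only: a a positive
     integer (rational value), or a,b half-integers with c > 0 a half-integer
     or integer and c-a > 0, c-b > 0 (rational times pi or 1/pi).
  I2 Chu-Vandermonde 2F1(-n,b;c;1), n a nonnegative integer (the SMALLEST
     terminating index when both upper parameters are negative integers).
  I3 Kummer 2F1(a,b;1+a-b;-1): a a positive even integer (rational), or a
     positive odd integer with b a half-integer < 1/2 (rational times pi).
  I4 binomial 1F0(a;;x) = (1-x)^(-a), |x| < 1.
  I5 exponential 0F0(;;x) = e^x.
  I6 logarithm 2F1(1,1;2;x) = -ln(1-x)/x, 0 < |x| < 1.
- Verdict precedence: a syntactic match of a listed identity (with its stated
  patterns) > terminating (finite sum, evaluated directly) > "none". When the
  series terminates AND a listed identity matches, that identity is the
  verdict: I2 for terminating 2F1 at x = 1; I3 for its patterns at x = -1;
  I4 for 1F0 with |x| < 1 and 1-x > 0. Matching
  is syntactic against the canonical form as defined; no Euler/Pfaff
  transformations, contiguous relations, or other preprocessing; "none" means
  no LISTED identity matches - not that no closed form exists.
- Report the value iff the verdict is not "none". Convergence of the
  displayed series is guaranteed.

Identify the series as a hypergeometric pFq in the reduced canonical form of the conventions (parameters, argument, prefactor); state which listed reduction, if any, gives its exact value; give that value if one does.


Prefactor 7/5, argument 5/7: 0F0 with upper {-} over lower {-}. Verdict: this is the exponential series (I5) (the 0F0 exponential series at x = 5/7). Hence: (7/5) * e^(5/7).

Structural cue: t_0 being 7/5, the lower running product (C = 7/5, x = 5/7) is a rising factorial.
Consecutive-term ratio: r(k) = (5/7) * 1 / [(k+1)] ; factor over Q: parameters, x = (5/7), and C = 7/5.


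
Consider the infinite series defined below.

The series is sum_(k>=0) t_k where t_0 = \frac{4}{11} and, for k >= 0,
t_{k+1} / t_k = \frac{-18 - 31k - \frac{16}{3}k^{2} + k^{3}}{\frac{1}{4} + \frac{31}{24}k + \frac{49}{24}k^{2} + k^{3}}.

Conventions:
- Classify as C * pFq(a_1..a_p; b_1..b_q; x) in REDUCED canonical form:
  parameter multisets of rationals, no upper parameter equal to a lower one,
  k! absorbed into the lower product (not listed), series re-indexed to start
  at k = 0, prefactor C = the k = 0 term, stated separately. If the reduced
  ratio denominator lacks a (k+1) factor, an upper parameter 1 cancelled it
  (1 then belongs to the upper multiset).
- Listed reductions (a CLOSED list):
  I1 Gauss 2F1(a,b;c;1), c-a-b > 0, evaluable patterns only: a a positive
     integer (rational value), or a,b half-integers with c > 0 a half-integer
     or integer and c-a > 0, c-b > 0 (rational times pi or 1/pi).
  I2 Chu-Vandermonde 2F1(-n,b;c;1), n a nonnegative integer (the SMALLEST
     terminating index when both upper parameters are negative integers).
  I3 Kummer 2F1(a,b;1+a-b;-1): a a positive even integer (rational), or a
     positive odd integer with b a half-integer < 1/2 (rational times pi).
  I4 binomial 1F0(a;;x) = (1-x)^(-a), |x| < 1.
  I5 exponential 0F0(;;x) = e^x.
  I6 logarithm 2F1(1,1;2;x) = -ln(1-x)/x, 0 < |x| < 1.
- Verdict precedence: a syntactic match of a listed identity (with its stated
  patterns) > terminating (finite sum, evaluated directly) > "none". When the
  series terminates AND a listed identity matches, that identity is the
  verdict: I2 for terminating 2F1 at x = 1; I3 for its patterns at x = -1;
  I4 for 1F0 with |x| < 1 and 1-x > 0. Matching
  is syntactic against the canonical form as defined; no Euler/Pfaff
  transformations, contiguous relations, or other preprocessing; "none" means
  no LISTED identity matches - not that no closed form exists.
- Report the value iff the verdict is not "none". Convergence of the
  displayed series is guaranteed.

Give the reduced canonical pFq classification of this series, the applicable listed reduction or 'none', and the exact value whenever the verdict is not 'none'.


With C = \frac{4}{11}: the canonical form is 2F1(-9, 3; \frac{3}{8}; 1). Verdict: the Chu-Vandermonde identity I2 fires (terminating 2F1 at x = 1 with n = 9, b = 3, c = \frac{3}{8}). Its exact value is -\frac{1820}{739211}.

Key step: from the first term \frac{4}{11}: roots of the ratio polynomials (prefactor 4/11) are the negated parameters.
Step ratio: r(k) = 1 * (k-9) (k+3) / [(k+\frac{3}{8}) (k+1)] ; factor over Q: parameters, x = 1, and C = \frac{4}{11}.


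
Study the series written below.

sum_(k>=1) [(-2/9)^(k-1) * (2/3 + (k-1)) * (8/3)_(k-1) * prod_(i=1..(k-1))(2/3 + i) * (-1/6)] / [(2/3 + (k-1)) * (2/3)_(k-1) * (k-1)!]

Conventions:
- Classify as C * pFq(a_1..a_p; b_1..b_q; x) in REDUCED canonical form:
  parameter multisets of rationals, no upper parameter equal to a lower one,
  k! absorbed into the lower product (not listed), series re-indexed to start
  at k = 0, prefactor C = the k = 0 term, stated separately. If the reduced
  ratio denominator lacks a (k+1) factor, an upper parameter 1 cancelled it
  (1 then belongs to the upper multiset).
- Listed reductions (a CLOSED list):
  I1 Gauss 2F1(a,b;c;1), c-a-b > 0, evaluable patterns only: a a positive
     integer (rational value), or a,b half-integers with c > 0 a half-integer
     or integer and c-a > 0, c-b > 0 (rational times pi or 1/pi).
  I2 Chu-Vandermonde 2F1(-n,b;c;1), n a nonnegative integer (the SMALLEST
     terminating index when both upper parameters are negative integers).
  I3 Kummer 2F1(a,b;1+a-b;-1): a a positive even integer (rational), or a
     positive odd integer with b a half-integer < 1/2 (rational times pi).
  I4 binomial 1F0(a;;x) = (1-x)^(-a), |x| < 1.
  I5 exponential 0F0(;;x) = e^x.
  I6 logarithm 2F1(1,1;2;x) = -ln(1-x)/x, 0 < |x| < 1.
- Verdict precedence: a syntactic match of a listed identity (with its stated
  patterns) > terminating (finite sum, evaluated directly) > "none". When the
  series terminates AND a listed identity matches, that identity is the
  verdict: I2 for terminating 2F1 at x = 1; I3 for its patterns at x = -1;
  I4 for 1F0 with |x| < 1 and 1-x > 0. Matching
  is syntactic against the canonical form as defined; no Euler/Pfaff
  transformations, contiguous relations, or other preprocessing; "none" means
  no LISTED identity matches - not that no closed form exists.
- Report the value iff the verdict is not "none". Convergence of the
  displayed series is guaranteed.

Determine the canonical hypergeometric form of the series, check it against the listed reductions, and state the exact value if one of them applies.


Classification (C = -1/6): 2F1 with upper {5/3, 8/3}, lower {2/3}, argument x = -2/9. Verdict: none - at argument -2/9 the multisets {5/3, 8/3} ; {2/3} match no listed identity.

Structural cue: t_0 being -1/6, striking the common factor k + 2/3 reduces the term (C = -1/6).
Ratio: r(k) = (-2/9) * (k+5/3) (k+8/3) / [(k+2/3) (k+1)] - rational in k. x = (-2/9); t_0 = -1/6; negate the roots.


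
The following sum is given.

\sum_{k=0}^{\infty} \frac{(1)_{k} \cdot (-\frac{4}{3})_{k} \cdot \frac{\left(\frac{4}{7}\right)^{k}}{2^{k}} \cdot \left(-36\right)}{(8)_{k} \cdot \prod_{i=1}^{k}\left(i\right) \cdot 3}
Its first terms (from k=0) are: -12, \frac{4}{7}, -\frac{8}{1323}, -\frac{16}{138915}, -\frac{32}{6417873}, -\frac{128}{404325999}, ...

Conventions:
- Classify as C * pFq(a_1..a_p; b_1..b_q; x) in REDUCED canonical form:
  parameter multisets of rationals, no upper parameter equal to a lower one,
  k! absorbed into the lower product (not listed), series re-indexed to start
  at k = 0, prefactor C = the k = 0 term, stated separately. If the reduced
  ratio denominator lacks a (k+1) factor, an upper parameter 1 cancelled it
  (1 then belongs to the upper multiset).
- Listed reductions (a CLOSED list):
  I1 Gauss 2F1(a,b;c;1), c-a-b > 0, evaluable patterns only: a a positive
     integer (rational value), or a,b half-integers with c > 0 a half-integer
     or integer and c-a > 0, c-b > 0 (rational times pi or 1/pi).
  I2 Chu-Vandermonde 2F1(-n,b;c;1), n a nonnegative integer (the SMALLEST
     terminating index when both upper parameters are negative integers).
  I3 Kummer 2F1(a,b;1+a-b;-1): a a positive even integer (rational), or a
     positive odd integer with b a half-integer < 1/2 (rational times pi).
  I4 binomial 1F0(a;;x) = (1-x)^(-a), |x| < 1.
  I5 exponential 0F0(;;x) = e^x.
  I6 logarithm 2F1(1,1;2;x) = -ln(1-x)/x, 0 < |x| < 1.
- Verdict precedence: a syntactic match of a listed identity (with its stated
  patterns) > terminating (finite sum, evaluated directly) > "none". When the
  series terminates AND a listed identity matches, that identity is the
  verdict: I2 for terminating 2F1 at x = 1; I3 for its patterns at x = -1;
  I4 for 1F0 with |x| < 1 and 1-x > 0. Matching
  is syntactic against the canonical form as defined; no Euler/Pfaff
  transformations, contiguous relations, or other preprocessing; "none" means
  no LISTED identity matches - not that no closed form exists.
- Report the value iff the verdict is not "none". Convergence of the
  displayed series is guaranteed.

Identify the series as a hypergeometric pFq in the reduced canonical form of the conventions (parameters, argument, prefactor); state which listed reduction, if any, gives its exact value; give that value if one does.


Canonical form: C = -12 times 2F1 with upper {-\frac{4}{3}, 1}, lower {8}, x = \frac{2}{7}. Verdict: none - at argument \frac{2}{7} the multisets {-\frac{4}{3}, 1} ; {8} match no listed identity.

First insight: t_0 being -12, the product of the first k integers (C = -12) is k!.
Step ratio: r(k) = \frac{2}{7} * (k-\frac{4}{3}) (k+1) / [(k+8) (k+1)] - rational in k, leading ratio \frac{2}{7}; with t_0 = -12, classification follows.


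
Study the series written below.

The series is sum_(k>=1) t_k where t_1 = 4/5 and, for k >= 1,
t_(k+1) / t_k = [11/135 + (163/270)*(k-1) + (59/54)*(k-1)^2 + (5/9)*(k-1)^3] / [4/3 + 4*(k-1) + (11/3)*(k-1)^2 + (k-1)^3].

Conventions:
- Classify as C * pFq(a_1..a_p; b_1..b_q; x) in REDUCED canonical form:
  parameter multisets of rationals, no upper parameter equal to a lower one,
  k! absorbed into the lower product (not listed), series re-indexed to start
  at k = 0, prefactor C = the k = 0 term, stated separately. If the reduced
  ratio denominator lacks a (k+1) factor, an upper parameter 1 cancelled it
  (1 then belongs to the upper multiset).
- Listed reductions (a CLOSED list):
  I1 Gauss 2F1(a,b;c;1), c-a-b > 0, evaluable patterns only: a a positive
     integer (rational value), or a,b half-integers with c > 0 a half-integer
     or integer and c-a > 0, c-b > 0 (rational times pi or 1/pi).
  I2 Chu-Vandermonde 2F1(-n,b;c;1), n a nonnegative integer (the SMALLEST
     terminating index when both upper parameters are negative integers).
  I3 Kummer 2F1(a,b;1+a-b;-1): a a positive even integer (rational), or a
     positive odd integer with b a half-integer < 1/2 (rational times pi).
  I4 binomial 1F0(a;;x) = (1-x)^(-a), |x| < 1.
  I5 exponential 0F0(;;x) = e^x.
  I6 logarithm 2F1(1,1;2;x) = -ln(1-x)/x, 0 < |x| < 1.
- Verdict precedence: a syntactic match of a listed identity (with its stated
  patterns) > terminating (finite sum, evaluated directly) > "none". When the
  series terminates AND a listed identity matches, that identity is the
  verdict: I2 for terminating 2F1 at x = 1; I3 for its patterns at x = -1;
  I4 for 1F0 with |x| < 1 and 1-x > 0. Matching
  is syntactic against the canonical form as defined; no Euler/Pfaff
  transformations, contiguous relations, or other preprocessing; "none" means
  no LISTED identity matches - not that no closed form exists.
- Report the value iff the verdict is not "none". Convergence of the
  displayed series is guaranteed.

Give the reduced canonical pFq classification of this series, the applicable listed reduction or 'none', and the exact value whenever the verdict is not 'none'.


Classification (C = 4/5): 2F1 with upper {1/5, 11/10}, lower {2}, argument x = 5/9. Verdict: none (x = 5/9): each listed identity misses the multisets {1/5, 11/10} ; {2}.

Key observation: t_0 = 4/5 here, and the ratio is unreduced: k + 2/3 divides both sides (C = 4/5, x = 5/9).
Consecutive-term ratio: r(k) = (5/9) * (k+1/5) (k+11/10) / [(k+2) (k+1)] - rational in k, leading ratio (5/9); with t_0 = 4/5, classification follows.


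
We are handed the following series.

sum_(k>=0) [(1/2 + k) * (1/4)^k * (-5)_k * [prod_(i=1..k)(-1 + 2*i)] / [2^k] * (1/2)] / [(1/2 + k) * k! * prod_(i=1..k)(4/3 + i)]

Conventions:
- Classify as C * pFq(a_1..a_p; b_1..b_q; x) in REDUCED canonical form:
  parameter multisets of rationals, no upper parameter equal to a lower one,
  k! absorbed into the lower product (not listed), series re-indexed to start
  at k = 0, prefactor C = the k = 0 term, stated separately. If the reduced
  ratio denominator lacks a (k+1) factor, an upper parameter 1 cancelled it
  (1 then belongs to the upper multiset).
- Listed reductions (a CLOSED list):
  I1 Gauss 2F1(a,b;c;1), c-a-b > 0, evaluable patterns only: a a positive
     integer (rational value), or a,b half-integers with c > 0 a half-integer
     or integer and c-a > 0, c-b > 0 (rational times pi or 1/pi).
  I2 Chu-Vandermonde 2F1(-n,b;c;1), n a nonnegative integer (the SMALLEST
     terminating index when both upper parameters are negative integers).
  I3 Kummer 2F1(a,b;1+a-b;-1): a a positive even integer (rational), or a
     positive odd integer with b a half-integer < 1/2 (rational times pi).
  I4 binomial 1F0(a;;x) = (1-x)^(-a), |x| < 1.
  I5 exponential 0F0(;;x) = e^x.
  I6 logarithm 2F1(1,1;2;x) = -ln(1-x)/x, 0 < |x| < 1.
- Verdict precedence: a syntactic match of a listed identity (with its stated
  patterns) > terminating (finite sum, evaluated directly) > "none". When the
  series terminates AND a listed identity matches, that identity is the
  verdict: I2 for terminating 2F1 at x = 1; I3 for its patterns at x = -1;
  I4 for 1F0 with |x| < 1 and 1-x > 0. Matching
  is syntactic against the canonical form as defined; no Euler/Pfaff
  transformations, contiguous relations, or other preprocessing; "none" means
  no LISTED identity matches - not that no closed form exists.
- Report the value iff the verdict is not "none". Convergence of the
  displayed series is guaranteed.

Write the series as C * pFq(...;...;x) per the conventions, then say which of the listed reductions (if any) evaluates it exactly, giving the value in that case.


Canonical form: C = 1/2 times 2F1 with upper {-5, 1/2}, lower {7/3}, x = 1/4. Verdict: terminating. (-5)_k vanishes past k = 5, leaving a 6-term sum, computed directly. Value: 1422118513/3625975808.

First insight: with t_0 = 1/2, the lower running product (C = 1/2) is a rising factorial.
Term ratio: r(k) = (1/4) * (k-5) (k+1/2) / [(k+7/3) (k+1)] - rational; roots negated = parameters, x = (1/4), C = 1/2.


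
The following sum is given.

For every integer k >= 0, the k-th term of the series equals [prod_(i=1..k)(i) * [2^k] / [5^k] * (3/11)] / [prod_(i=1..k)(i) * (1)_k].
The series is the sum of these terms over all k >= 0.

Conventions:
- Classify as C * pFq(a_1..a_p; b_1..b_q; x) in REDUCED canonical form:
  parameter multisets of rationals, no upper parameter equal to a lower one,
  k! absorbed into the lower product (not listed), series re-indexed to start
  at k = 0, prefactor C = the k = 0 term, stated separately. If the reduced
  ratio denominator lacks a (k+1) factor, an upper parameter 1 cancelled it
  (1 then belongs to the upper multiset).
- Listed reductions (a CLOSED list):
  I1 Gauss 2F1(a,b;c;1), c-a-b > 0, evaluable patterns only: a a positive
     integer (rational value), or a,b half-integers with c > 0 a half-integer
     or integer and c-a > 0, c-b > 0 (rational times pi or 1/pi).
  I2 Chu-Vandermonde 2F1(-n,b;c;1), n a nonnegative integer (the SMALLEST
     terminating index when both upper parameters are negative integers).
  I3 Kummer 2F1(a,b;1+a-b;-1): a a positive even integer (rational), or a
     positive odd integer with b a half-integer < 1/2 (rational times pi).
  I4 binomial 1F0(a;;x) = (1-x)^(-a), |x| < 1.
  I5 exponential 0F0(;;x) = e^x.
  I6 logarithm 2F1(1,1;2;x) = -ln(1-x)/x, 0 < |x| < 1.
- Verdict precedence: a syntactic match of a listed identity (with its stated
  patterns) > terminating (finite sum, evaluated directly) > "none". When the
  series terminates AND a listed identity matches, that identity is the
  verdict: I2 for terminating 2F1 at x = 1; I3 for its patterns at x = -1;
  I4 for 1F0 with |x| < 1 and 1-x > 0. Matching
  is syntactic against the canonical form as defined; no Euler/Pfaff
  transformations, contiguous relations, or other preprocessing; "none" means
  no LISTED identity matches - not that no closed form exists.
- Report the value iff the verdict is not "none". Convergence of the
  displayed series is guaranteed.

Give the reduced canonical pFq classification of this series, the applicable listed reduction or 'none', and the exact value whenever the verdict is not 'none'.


With C = 3/11: the canonical form is 0F0(-; -; 2/5). Verdict: exponential (I5) fires (the 0F0 exponential series at x = 2/5). Value: (3/11) * e^(2/5).

Key observation: with t_0 = 3/11, the running product (C = 3/11, x = 2/5) telescopes to a rising factorial.
Ratio: r(k) = (2/5) * 1 / [(k+1)] - poly over poly, x = (2/5) from leading terms; C = 3/11 at k = 0.


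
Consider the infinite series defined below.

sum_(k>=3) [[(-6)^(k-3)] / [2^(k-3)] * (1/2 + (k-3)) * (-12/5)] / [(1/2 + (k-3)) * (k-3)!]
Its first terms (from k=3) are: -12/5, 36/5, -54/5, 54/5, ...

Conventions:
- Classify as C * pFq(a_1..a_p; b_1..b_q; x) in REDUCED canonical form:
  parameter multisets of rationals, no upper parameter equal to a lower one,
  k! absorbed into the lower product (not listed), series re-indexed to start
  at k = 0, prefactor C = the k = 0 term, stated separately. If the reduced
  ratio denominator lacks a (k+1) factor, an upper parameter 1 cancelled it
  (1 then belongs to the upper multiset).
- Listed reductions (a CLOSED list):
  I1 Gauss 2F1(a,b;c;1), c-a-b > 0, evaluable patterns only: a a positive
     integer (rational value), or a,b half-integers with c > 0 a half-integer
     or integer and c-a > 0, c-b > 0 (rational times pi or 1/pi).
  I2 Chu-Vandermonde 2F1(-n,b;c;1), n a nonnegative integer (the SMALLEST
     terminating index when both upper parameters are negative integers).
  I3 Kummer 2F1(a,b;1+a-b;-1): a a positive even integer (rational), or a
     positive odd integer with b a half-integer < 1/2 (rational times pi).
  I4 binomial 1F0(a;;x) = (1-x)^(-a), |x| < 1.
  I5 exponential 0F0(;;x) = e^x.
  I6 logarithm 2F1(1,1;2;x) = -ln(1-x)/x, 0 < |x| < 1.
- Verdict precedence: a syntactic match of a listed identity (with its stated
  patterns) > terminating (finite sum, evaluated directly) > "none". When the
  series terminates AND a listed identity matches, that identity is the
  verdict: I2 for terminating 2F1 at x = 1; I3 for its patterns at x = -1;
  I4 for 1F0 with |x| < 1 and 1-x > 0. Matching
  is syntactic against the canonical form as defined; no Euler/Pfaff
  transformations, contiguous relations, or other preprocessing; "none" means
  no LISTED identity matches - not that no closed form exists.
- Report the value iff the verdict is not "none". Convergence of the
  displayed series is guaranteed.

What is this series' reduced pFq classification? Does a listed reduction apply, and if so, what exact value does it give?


Canonical form: C = -12/5 times 0F0 with upper {-}, lower {-}, x = -3. Verdict at x = -3: the exponential series (I5) matches (the 0F0 exponential series at x = -3). Its exact value is (-12/5) * e^(-3).

First insight: from the first term -12/5: the factor k + 1/2 cancels (top and bottom), leaving C = -12/5, x = -3.
Ratio: r(k) = (-3) * 1 / [(k+1)] - rational in k, leading ratio (-3); with t_0 = -12/5, classification follows.
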